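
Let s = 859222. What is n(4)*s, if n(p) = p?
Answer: 3436888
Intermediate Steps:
n(4)*s = 4*859222 = 3436888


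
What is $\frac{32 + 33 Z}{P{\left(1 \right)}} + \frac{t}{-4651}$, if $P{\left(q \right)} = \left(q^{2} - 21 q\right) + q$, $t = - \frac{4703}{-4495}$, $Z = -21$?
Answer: $\frac{13818938588}{397218655} \approx 34.789$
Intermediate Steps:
$t = \frac{4703}{4495}$ ($t = \left(-4703\right) \left(- \frac{1}{4495}\right) = \frac{4703}{4495} \approx 1.0463$)
$P{\left(q \right)} = q^{2} - 20 q$
$\frac{32 + 33 Z}{P{\left(1 \right)}} + \frac{t}{-4651} = \frac{32 + 33 \left(-21\right)}{1 \left(-20 + 1\right)} + \frac{4703}{4495 \left(-4651\right)} = \frac{32 - 693}{1 \left(-19\right)} + \frac{4703}{4495} \left(- \frac{1}{4651}\right) = - \frac{661}{-19} - \frac{4703}{20906245} = \left(-661\right) \left(- \frac{1}{19}\right) - \frac{4703}{20906245} = \frac{661}{19} - \frac{4703}{20906245} = \frac{13818938588}{397218655}$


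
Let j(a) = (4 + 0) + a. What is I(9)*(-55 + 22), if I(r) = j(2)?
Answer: -198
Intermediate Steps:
j(a) = 4 + a
I(r) = 6 (I(r) = 4 + 2 = 6)
I(9)*(-55 + 22) = 6*(-55 + 22) = 6*(-33) = -198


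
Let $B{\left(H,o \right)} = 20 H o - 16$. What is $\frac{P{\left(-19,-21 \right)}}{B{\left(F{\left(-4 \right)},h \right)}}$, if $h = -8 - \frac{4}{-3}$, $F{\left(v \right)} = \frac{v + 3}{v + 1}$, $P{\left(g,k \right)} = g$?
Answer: $\frac{171}{544} \approx 0.31434$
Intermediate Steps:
$F{\left(v \right)} = \frac{3 + v}{1 + v}$
$h = - \frac{20}{3}$ ($h = -8 - 4 \left(- \frac{1}{3}\right) = -8 - - \frac{4}{3} = -8 + \frac{4}{3} = - \frac{20}{3} \approx -6.6667$)
$B{\left(H,o \right)} = -16 + 20 H o$ ($B{\left(H,o \right)} = 20 H o - 16 = -16 + 20 H o$)
$\frac{P{\left(-19,-21 \right)}}{B{\left(F{\left(-4 \right)},h \right)}} = - \frac{19}{-16 + 20 \frac{3 - 4}{1 - 4} \left(- \frac{20}{3}\right)} = - \frac{19}{-16 + 20 \frac{1}{-3} \left(-1\right) \left(- \frac{20}{3}\right)} = - \frac{19}{-16 + 20 \left(\left(- \frac{1}{3}\right) \left(-1\right)\right) \left(- \frac{20}{3}\right)} = - \frac{19}{-16 + 20 \cdot \frac{1}{3} \left(- \frac{20}{3}\right)} = - \frac{19}{-16 - \frac{400}{9}} = - \frac{19}{- \frac{544}{9}} = \left(-19\right) \left(- \frac{9}{544}\right) = \frac{171}{544}$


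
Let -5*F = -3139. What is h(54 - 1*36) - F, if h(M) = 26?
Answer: -3009/5 ≈ -601.80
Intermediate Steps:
F = 3139/5 (F = -1/5*(-3139) = 3139/5 ≈ 627.80)
h(54 - 1*36) - F = 26 - 1*3139/5 = 26 - 3139/5 = -3009/5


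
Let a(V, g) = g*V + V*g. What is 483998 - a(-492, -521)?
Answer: -28666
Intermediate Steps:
a(V, g) = 2*V*g (a(V, g) = V*g + V*g = 2*V*g)
483998 - a(-492, -521) = 483998 - 2*(-492)*(-521) = 483998 - 1*512664 = 483998 - 512664 = -28666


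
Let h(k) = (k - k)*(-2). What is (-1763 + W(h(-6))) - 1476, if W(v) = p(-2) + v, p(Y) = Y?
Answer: -3241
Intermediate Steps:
h(k) = 0 (h(k) = 0*(-2) = 0)
W(v) = -2 + v
(-1763 + W(h(-6))) - 1476 = (-1763 + (-2 + 0)) - 1476 = (-1763 - 2) - 1476 = -1765 - 1476 = -3241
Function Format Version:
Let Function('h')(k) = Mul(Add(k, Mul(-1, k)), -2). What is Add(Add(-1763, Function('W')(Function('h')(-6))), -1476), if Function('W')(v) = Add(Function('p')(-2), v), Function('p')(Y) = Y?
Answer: -3241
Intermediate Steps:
Function('h')(k) = 0 (Function('h')(k) = Mul(0, -2) = 0)
Function('W')(v) = Add(-2, v)
Add(Add(-1763, Function('W')(Function('h')(-6))), -1476) = Add(Add(-1763, Add(-2, 0)), -1476) = Add(Add(-1763, -2), -1476) = Add(-1765, -1476) = -3241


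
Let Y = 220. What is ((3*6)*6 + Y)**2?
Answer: 107584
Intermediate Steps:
((3*6)*6 + Y)**2 = ((3*6)*6 + 220)**2 = (18*6 + 220)**2 = (108 + 220)**2 = 328**2 = 107584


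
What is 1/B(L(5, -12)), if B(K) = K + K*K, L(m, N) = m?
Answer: 1/30 ≈ 0.033333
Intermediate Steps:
B(K) = K + K**2
1/B(L(5, -12)) = 1/(5*(1 + 5)) = 1/(5*6) = 1/30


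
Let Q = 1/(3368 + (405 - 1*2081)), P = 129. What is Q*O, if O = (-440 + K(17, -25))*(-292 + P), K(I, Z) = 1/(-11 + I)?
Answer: 430157/10152 ≈ 42.372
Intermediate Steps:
Q = 1/1692 (Q = 1/(3368 + (405 - 2081)) = 1/(3368 - 1676) = 1/1692 ≈ 0.00059102)
O = 430157/6 (O = (-440 + 1/(-11 + 17))*(-292 + 129) = (-440 + 1/6)*(-163) = -2639/6*(-163) = 430157/6 ≈ 71693.)
Q*O = (1/1692)*(430157/6) = 430157/10152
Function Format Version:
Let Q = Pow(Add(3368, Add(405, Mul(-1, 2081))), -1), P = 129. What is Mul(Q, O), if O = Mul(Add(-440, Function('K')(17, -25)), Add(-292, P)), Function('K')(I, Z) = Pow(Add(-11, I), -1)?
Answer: Rational(430157, 10152) ≈ 42.372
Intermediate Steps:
Q = Rational(1, 1692) (Q = Pow(Add(3368, Add(405, -2081)), -1) = Pow(Add(3368, -1676), -1) = Pow(1692, -1) = Rational(1, 1692) ≈ 0.00059102)
O = Rational(430157, 6) (O = Mul(Add(-440, Pow(Add(-11, 17), -1)), Add(-292, 129)) = Mul(Add(-440, Pow(6, -1)), -163) = Mul(Add(-440, Rational(1, 6)), -163) = Mul(Rational(-2639, 6), -163) = Rational(430157, 6) ≈ 71693.)
Mul(Q, O) = Mul(Rational(1, 1692), Rational(430157, 6)) = Rational(430157, 10152)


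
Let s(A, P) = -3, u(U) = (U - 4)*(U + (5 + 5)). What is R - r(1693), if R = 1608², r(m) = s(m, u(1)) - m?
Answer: 2587360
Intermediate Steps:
u(U) = (-4 + U)*(10 + U) (u(U) = (-4 + U)*(U + 10) = (-4 + U)*(10 + U))
r(m) = -3 - m
R = 2585664
R - r(1693) = 2585664 - (-3 - 1*1693) = 2585664 - (-3 - 1693) = 2585664 - 1*(-1696) = 2585664 + 1696 = 2587360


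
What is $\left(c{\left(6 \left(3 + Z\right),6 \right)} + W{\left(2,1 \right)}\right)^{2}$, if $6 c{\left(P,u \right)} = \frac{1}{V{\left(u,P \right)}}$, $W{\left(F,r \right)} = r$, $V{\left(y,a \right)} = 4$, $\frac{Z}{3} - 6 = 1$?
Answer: $\frac{625}{576} \approx 1.0851$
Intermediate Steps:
$Z = 21$ ($Z = 18 + 3 \cdot 1 = 18 + 3 = 21$)
$c{\left(P,u \right)} = \frac{1}{24}$ ($c{\left(P,u \right)} = \frac{1}{6 \cdot 4} = \frac{1}{6} \cdot \frac{1}{4} = \frac{1}{24}$)
$\left(c{\left(6 \left(3 + Z\right),6 \right)} + W{\left(2,1 \right)}\right)^{2} = \left(\frac{1}{24} + 1\right)^{2} = \left(\frac{25}{24}\right)^{2} = \frac{625}{576}$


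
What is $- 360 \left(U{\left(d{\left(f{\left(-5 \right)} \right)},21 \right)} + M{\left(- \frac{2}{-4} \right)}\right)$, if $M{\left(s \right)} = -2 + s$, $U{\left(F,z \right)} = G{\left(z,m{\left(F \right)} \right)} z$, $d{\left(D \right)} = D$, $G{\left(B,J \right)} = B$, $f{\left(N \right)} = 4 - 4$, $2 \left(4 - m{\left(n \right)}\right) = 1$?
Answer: $-158220$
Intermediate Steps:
$m{\left(n \right)} = \frac{7}{2}$ ($m{\left(n \right)} = 4 - \frac{1}{2} = \frac{7}{2}$)
$f{\left(N \right)} = 0$ ($f{\left(N \right)} = 4 - 4 = 0$)
$U{\left(F,z \right)} = z^{2}$ ($U{\left(F,z \right)} = z z = z^{2}$)
$- 360 \left(U{\left(d{\left(f{\left(-5 \right)} \right)},21 \right)} + M{\left(- \frac{2}{-4} \right)}\right) = - 360 \left(21^{2} - \left(2 + \frac{2}{-4}\right)\right) = - 360 \left(441 - \frac{3}{2}\right) = \left(-360\right) \frac{879}{2} = -158220$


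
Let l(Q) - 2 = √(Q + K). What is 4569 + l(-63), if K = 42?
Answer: 4571 + I*√21 ≈ 4571.0 + 4.5826*I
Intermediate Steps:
l(Q) = 2 + √(42 + Q) (l(Q) = 2 + √(Q + 42) = 2 + √(42 + Q))
4569 + l(-63) = 4569 + (2 + √(42 - 63)) = 4569 + (2 + √(-21)) = 4569 + (2 + I*√21) = 4571 + I*√21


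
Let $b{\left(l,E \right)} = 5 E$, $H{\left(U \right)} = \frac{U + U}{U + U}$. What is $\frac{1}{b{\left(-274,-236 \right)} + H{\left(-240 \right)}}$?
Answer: $- \frac{1}{1179} \approx -0.00084818$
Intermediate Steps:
$H{\left(U \right)} = 1$ ($H{\left(U \right)} = \frac{2 U}{2 U} = 2 U \frac{1}{2 U} = 1$)
$\frac{1}{b{\left(-274,-236 \right)} + H{\left(-240 \right)}} = \frac{1}{5 \left(-236\right) + 1} = \frac{1}{-1180 + 1} = \frac{1}{-1179} = - \frac{1}{1179}$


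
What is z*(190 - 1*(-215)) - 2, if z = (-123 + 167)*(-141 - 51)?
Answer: -3421442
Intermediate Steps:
z = -8448 (z = 44*(-192) = -8448)
z*(190 - 1*(-215)) - 2 = -8448*(190 - 1*(-215)) - 2 = -8448*(190 + 215) - 2 = -8448*405 - 2 = -3421440 - 2 = -3421442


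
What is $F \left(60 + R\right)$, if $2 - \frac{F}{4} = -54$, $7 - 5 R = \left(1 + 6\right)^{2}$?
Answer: $\frac{57792}{5} \approx 11558.0$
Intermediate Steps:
$R = - \frac{42}{5}$ ($R = \frac{7}{5} - \frac{\left(1 + 6\right)^{2}}{5} = \frac{7}{5} - \frac{7^{2}}{5} = \frac{7}{5} - \frac{49}{5} = - \frac{42}{5} \approx -8.4$)
$F = 224$ ($F = 8 - -216 = 8 + 216 = 224$)
$F \left(60 + R\right) = 224 \left(60 - \frac{42}{5}\right) = 224 \cdot \frac{258}{5} = \frac{57792}{5}$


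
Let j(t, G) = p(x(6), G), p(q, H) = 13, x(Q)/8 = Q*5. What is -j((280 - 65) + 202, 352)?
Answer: -13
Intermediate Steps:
x(Q) = 40*Q (x(Q) = 8*(Q*5) = 8*(5*Q) = 40*Q)
j(t, G) = 13
-j((280 - 65) + 202, 352) = -1*13 = -13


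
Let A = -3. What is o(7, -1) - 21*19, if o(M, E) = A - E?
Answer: -401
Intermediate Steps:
o(M, E) = -3 - E
o(7, -1) - 21*19 = (-3 - 1*(-1)) - 21*19 = (-3 + 1) - 399 = -2 - 399 = -401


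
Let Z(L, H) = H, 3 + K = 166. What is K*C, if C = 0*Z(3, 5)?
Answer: 0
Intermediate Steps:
K = 163 (K = -3 + 166 = 163)
C = 0 (C = 0*5 = 0)
K*C = 163*0 = 0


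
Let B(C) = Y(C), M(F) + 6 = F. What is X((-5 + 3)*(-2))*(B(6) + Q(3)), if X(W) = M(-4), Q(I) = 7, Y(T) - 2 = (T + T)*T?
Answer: -810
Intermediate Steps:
Y(T) = 2 + 2*T**2 (Y(T) = 2 + (T + T)*T = 2 + (2*T)*T = 2 + 2*T**2)
M(F) = -6 + F
B(C) = 2 + 2*C**2
X(W) = -10 (X(W) = -6 - 4 = -10)
X((-5 + 3)*(-2))*(B(6) + Q(3)) = -10*((2 + 2*6**2) + 7) = -10*((2 + 2*36) + 7) = -10*((2 + 72) + 7) = -10*(74 + 7) = -10*81 = -810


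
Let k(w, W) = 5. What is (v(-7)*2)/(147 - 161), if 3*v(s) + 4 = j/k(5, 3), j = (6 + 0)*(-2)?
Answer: 32/105 ≈ 0.30476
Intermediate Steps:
j = -12 (j = 6*(-2) = -12)
v(s) = -32/15 (v(s) = -4/3 + (-12/5)/3 = -4/3 + (-12*⅕)/3 = -4/3 + (⅓)*(-12/5) = -4/3 - ⅘ = -32/15)
(v(-7)*2)/(147 - 161) = (-32/15*2)/(147 - 161) = -64/15/(-14) = -64/15*(-1/14) = 32/105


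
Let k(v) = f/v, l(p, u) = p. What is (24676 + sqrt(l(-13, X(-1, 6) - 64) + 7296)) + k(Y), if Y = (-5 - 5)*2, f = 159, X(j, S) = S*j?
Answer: 493361/20 + sqrt(7283) ≈ 24753.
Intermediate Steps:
Y = -20 (Y = -10*2 = -20)
k(v) = 159/v
(24676 + sqrt(l(-13, X(-1, 6) - 64) + 7296)) + k(Y) = (24676 + sqrt(-13 + 7296)) + 159/(-20) = (24676 + sqrt(7283)) + 159*(-1/20) = (24676 + sqrt(7283)) - 159/20 = 493361/20 + sqrt(7283)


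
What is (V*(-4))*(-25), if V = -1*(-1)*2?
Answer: 200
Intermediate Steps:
V = 2 (V = 1*2 = 2)
(V*(-4))*(-25) = (2*(-4))*(-25) = -8*(-25) = 200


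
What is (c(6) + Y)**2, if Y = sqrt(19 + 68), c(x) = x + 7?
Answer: (13 + sqrt(87))**2 ≈ 498.51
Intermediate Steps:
c(x) = 7 + x
Y = sqrt(87) ≈ 9.3274
(c(6) + Y)**2 = ((7 + 6) + sqrt(87))**2 = (13 + sqrt(87))**2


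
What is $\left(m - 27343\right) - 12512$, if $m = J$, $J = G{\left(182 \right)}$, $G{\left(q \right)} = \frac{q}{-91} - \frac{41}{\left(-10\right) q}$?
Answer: $- \frac{72539699}{1820} \approx -39857.0$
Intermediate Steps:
$G{\left(q \right)} = - \frac{q}{91} + \frac{41}{10 q}$ ($G{\left(q \right)} = q \left(- \frac{1}{91}\right) - 41 \left(- \frac{1}{10 q}\right) = - \frac{q}{91} + \frac{41}{10 q}$)
$J = - \frac{3599}{1820}$ ($J = \left(- \frac{1}{91}\right) 182 + \frac{41}{10 \cdot 182} = -2 + \frac{41}{10} \cdot \frac{1}{182} = -2 + \frac{41}{1820} = - \frac{3599}{1820} \approx -1.9775$)
$m = - \frac{3599}{1820} \approx -1.9775$
$\left(m - 27343\right) - 12512 = \left(- \frac{3599}{1820} - 27343\right) - 12512 = - \frac{49767859}{1820} - 12512 = - \frac{72539699}{1820}$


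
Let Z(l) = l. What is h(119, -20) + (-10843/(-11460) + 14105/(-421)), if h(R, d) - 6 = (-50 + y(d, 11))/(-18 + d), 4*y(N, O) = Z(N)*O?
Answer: -2181183653/91668540 ≈ -23.794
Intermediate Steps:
y(N, O) = N*O/4 (y(N, O) = (N*O)/4 = N*O/4)
h(R, d) = 6 + (-50 + 11*d/4)/(-18 + d) (h(R, d) = 6 + (-50 + (¼)*d*11)/(-18 + d) = 6 + (-50 + 11*d/4)/(-18 + d))
h(119, -20) + (-10843/(-11460) + 14105/(-421)) = (-632 + 35*(-20))/(4*(-18 - 20)) + (-10843/(-11460) + 14105/(-421)) = (¼)*(-632 - 700)/(-38) + (-10843*(-1/11460) + 14105*(-1/421)) = (¼)*(-1/38)*(-1332) + (10843/11460 - 14105/421) = 333/38 - 157078397/4824660 = -2181183653/91668540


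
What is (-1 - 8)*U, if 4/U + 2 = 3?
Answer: -36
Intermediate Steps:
U = 4 (U = 4/(-2 + 3) = 4/1 = 4*1 = 4)
(-1 - 8)*U = (-1 - 8)*4 = -9*4 = -36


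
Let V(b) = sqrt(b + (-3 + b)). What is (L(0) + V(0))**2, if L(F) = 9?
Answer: (9 + I*sqrt(3))**2 ≈ 78.0 + 31.177*I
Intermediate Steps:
V(b) = sqrt(-3 + 2*b)
(L(0) + V(0))**2 = (9 + sqrt(-3 + 2*0))**2 = (9 + sqrt(-3 + 0))**2 = (9 + sqrt(-3))**2 = (9 + I*sqrt(3))**2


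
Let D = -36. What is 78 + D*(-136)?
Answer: 4974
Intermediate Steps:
78 + D*(-136) = 78 - 36*(-136) = 78 + 4896 = 4974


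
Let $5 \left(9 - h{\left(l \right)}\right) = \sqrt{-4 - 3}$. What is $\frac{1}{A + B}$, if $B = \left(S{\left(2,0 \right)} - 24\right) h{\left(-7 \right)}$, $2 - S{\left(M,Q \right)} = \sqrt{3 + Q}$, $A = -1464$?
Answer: $- \frac{5}{7320 + \left(22 + \sqrt{3}\right) \left(45 - i \sqrt{7}\right)} \approx -0.00059606 - 4.4619 \cdot 10^{-6} i$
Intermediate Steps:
$h{\left(l \right)} = 9 - \frac{i \sqrt{7}}{5}$ ($h{\left(l \right)} = 9 - \frac{\sqrt{-4 - 3}}{5} = 9 - \frac{\sqrt{-7}}{5} = 9 - \frac{i \sqrt{7}}{5}$)
$S{\left(M,Q \right)} = 2 - \sqrt{3 + Q}$
$B = \left(-22 - \sqrt{3}\right) \left(9 - \frac{i \sqrt{7}}{5}\right)$ ($B = \left(\left(2 - \sqrt{3 + 0}\right) - 24\right) \left(9 - \frac{i \sqrt{7}}{5}\right) = \left(\left(2 - \sqrt{3}\right) - 24\right) \left(9 - \frac{i \sqrt{7}}{5}\right) = \left(-22 - \sqrt{3}\right) \left(9 - \frac{i \sqrt{7}}{5}\right) \approx -213.59 + 12.558 i$)
$\frac{1}{A + B} = \frac{1}{-1464 - \frac{\left(22 + \sqrt{3}\right) \left(45 - i \sqrt{7}\right)}{5}}$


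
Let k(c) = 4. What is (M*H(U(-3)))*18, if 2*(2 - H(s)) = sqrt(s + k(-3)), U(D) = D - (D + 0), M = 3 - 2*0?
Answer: 54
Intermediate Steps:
M = 3 (M = 3 + 0 = 3)
U(D) = 0 (U(D) = D - D = 0)
H(s) = 2 - sqrt(4 + s)/2 (H(s) = 2 - sqrt(s + 4)/2 = 2 - sqrt(4 + s)/2)
(M*H(U(-3)))*18 = (3*(2 - sqrt(4 + 0)/2))*18 = (3*(2 - sqrt(4)/2))*18 = (3*(2 - 1/2*2))*18 = (3*(2 - 1))*18 = (3*1)*18 = 3*18 = 54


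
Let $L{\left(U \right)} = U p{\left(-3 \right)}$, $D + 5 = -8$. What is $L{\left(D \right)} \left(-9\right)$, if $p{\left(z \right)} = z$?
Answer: $-351$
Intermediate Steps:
$D = -13$ ($D = -5 - 8 = -13$)
$L{\left(U \right)} = - 3 U$ ($L{\left(U \right)} = U \left(-3\right) = - 3 U$)
$L{\left(D \right)} \left(-9\right) = \left(-3\right) \left(-13\right) \left(-9\right) = 39 \left(-9\right) = -351$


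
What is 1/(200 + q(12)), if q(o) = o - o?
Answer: 1/200 ≈ 0.0050000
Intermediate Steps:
q(o) = 0
1/(200 + q(12)) = 1/(200 + 0) = 1/200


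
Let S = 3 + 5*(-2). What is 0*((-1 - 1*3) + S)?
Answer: 0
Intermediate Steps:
S = -7 (S = 3 - 10 = -7)
0*((-1 - 1*3) + S) = 0*((-1 - 1*3) - 7) = 0*((-1 - 3) - 7) = 0*(-4 - 7) = 0*(-11) = 0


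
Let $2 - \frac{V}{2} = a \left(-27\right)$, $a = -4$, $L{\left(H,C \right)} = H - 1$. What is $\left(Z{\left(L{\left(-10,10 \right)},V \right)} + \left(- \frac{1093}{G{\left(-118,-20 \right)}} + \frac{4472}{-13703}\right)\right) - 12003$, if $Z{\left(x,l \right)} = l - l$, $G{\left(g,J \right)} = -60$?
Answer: $- \frac{9853917481}{822180} \approx -11985.0$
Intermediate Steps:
$L{\left(H,C \right)} = -1 + H$
$V = -212$ ($V = 4 - 2 \left(\left(-4\right) \left(-27\right)\right) = 4 - 216 = -212$)
$Z{\left(x,l \right)} = 0$
$\left(Z{\left(L{\left(-10,10 \right)},V \right)} + \left(- \frac{1093}{G{\left(-118,-20 \right)}} + \frac{4472}{-13703}\right)\right) - 12003 = \left(0 + \left(- \frac{1093}{-60} + \frac{4472}{-13703}\right)\right) - 12003 = \left(0 + \left(\left(-1093\right) \left(- \frac{1}{60}\right) + 4472 \left(- \frac{1}{13703}\right)\right)\right) - 12003 = \left(0 + \left(\frac{1093}{60} - \frac{4472}{13703}\right)\right) - 12003 = \left(0 + \frac{14709059}{822180}\right) - 12003 = \frac{14709059}{822180} - 12003 = - \frac{9853917481}{822180}$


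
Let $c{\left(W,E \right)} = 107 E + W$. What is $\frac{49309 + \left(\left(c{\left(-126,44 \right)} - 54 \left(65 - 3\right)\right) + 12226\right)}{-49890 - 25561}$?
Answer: $- \frac{62769}{75451} \approx -0.83192$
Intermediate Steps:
$c{\left(W,E \right)} = W + 107 E$
$\frac{49309 + \left(\left(c{\left(-126,44 \right)} - 54 \left(65 - 3\right)\right) + 12226\right)}{-49890 - 25561} = \frac{49309 + \left(\left(\left(-126 + 107 \cdot 44\right) - 54 \left(65 - 3\right)\right) + 12226\right)}{-49890 - 25561} = \frac{49309 + \left(\left(\left(-126 + 4708\right) - 3348\right) + 12226\right)}{-75451} = \left(49309 + \left(\left(4582 - 3348\right) + 12226\right)\right) \left(- \frac{1}{75451}\right) = \left(49309 + \left(1234 + 12226\right)\right) \left(- \frac{1}{75451}\right) = \left(49309 + 13460\right) \left(- \frac{1}{75451}\right) = 62769 \left(- \frac{1}{75451}\right) = - \frac{62769}{75451}$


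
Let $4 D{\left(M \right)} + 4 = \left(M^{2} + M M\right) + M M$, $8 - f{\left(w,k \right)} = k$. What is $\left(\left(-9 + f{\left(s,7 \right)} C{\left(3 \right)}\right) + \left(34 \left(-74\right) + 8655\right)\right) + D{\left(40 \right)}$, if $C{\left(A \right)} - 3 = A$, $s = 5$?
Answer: $7335$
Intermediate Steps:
$C{\left(A \right)} = 3 + A$
$f{\left(w,k \right)} = 8 - k$
$D{\left(M \right)} = -1 + \frac{3 M^{2}}{4}$ ($D{\left(M \right)} = -1 + \frac{\left(M^{2} + M M\right) + M M}{4} = -1 + \frac{\left(M^{2} + M^{2}\right) + M^{2}}{4} = -1 + \frac{2 M^{2} + M^{2}}{4} = -1 + \frac{3 M^{2}}{4}$)
$\left(\left(-9 + f{\left(s,7 \right)} C{\left(3 \right)}\right) + \left(34 \left(-74\right) + 8655\right)\right) + D{\left(40 \right)} = \left(\left(-9 + \left(8 - 7\right) \left(3 + 3\right)\right) + \left(34 \left(-74\right) + 8655\right)\right) - \left(1 - \frac{3 \cdot 40^{2}}{4}\right) = \left(\left(-9 + \left(8 - 7\right) 6\right) + \left(-2516 + 8655\right)\right) + \left(-1 + \frac{3}{4} \cdot 1600\right) = \left(\left(-9 + 1 \cdot 6\right) + 6139\right) + \left(-1 + 1200\right) = \left(\left(-9 + 6\right) + 6139\right) + 1199 = \left(-3 + 6139\right) + 1199 = 6136 + 1199 = 7335$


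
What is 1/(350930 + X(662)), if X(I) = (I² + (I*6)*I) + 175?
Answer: 1/3418813 ≈ 2.9250e-7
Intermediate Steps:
X(I) = 175 + 7*I² (X(I) = (I² + (6*I)*I) + 175 = (I² + 6*I²) + 175 = 7*I² + 175 = 175 + 7*I²)
1/(350930 + X(662)) = 1/(350930 + (175 + 7*662²)) = 1/(350930 + (175 + 7*438244)) = 1/(350930 + (175 + 3067708)) = 1/(350930 + 3067883) = 1/3418813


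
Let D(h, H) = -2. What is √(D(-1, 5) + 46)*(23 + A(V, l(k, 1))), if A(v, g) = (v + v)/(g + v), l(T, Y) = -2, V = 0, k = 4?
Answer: 46*√11 ≈ 152.56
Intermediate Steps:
A(v, g) = 2*v/(g + v) (A(v, g) = (2*v)/(g + v) = 2*v/(g + v))
√(D(-1, 5) + 46)*(23 + A(V, l(k, 1))) = √(-2 + 46)*(23 + 2*0/(-2 + 0)) = √44*(23 + 2*0/(-2)) = (2*√11)*(23 + 2*0*(-½)) = (2*√11)*(23 + 0) = (2*√11)*23 = 46*√11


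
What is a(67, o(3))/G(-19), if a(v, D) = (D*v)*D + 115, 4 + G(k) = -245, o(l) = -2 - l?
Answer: -1790/249 ≈ -7.1888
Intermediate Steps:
G(k) = -249 (G(k) = -4 - 245 = -249)
a(v, D) = 115 + v*D² (a(v, D) = v*D² + 115 = 115 + v*D²)
a(67, o(3))/G(-19) = (115 + 67*(-2 - 1*3)²)/(-249) = (115 + 67*(-2 - 3)²)*(-1/249) = (115 + 67*(-5)²)*(-1/249) = (115 + 67*25)*(-1/249) = (115 + 1675)*(-1/249) = 1790*(-1/249) = -1790/249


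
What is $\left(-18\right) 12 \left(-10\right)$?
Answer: $2160$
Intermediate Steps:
$\left(-18\right) 12 \left(-10\right) = \left(-216\right) \left(-10\right) = 2160$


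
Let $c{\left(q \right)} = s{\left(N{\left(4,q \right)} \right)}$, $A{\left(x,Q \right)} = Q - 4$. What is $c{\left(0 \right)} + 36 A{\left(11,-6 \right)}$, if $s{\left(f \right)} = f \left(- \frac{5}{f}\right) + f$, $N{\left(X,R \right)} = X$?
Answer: $-361$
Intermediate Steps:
$s{\left(f \right)} = -5 + f$
$A{\left(x,Q \right)} = -4 + Q$
$c{\left(q \right)} = -1$ ($c{\left(q \right)} = -5 + 4 = -1$)
$c{\left(0 \right)} + 36 A{\left(11,-6 \right)} = -1 + 36 \left(-4 - 6\right) = -1 + 36 \left(-10\right) = -1 - 360 = -361$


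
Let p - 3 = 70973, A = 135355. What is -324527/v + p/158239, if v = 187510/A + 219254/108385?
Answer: -150673126406186453551/1582402548985656 ≈ -95218.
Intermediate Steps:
p = 70976 (p = 3 + 70973 = 70976)
v = 10000079304/2934090335 (v = 187510/135355 + 219254/108385 = 187510*(1/135355) + 219254*(1/108385) = 37502/27071 + 219254/108385 = 10000079304/2934090335 ≈ 3.4082)
-324527/v + p/158239 = -324527/10000079304/2934090335 + 70976/158239 = -324527*2934090335/10000079304 + 70976*(1/158239) = -952191534146545/10000079304 + 70976/158239 = -150673126406186453551/1582402548985656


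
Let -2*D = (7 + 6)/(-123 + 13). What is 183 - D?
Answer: 40247/220 ≈ 182.94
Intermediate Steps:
D = 13/220 (D = -(7 + 6)/(2*(-123 + 13)) = -13/(2*(-110)) = -13*(-1)/(2*110) = -½*(-13/110) = 13/220 ≈ 0.059091)
183 - D = 183 - 1*13/220 = 183 - 13/220 = 40247/220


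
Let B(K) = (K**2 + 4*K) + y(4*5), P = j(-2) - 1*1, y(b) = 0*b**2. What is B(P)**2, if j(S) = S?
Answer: 9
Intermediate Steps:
y(b) = 0
P = -3 (P = -2 - 1*1 = -2 - 1 = -3)
B(K) = K**2 + 4*K (B(K) = (K**2 + 4*K) + 0 = K**2 + 4*K)
B(P)**2 = (-3*(4 - 3))**2 = (-3*1)**2 = (-3)**2 = 9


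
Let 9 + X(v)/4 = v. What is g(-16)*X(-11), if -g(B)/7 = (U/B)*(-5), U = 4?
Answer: 700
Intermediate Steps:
g(B) = 140/B (g(B) = -7*4/B*(-5) = -(-140)/B = 140/B)
X(v) = -36 + 4*v
g(-16)*X(-11) = (140/(-16))*(-36 + 4*(-11)) = (140*(-1/16))*(-36 - 44) = -35/4*(-80) = 700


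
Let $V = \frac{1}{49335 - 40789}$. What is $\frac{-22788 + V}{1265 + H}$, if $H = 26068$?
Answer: $- \frac{194746247}{233587818} \approx -0.83372$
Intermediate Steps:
$V = \frac{1}{8546} \approx 0.00011701$
$\frac{-22788 + V}{1265 + H} = \frac{-22788 + \frac{1}{8546}}{1265 + 26068} = - \frac{194746247}{8546 \cdot 27333} = \left(- \frac{194746247}{8546}\right) \frac{1}{27333} = - \frac{194746247}{233587818}$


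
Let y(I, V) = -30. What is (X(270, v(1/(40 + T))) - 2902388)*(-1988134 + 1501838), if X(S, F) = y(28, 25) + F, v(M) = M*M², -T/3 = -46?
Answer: 11179970802988805/7921 ≈ 1.4114e+12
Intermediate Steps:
T = 138 (T = -3*(-46) = 138)
v(M) = M³
X(S, F) = -30 + F
(X(270, v(1/(40 + T))) - 2902388)*(-1988134 + 1501838) = ((-30 + (1/(40 + 138))³) - 2902388)*(-1988134 + 1501838) = ((-30 + (1/178)³) - 2902388)*(-486296) = ((-30 + 1/5639752) - 2902388)*(-486296) = (-169192559/5639752 - 2902388)*(-486296) = -16368917720335/5639752*(-486296) = 11179970802988805/7921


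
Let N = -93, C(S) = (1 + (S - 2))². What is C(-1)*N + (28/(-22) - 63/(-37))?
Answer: -151229/407 ≈ -371.57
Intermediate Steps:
C(S) = (-1 + S)² (C(S) = (1 + (-2 + S))² = (-1 + S)²)
C(-1)*N + (28/(-22) - 63/(-37)) = (-1 - 1)²*(-93) + (28/(-22) - 63/(-37)) = (-2)²*(-93) + (28*(-1/22) - 63*(-1/37)) = 4*(-93) + (-14/11 + 63/37) = -372 + 175/407 = -151229/407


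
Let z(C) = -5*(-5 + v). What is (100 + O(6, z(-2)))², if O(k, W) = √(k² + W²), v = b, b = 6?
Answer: (100 + √61)² ≈ 11623.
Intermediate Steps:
v = 6
z(C) = -5 (z(C) = -5*(-5 + 6) = -5*1 = -5)
O(k, W) = √(W² + k²)
(100 + O(6, z(-2)))² = (100 + √((-5)² + 6²))² = (100 + √(25 + 36))² = (100 + √61)²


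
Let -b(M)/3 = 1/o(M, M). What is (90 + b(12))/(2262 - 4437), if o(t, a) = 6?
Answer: -179/4350 ≈ -0.041149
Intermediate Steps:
b(M) = -½ (b(M) = -3/6 = -3*⅙ = -½)
(90 + b(12))/(2262 - 4437) = (90 - ½)/(2262 - 4437) = (179/2)/(-2175) = (179/2)*(-1/2175) = -179/4350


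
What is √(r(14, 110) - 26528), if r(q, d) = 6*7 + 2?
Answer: 2*I*√6621 ≈ 162.74*I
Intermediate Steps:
r(q, d) = 44 (r(q, d) = 42 + 2 = 44)
√(r(14, 110) - 26528) = √(44 - 26528) = √(-26484) = 2*I*√6621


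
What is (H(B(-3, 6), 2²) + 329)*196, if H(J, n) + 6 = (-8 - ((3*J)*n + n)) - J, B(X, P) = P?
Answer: 45668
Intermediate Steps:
H(J, n) = -14 - J - n - 3*J*n (H(J, n) = -6 + ((-8 - ((3*J)*n + n)) - J) = -6 + ((-8 - (3*J*n + n)) - J) = -6 + ((-8 - (n + 3*J*n)) - J) = -6 + ((-8 + (-n - 3*J*n)) - J) = -6 + ((-8 - n - 3*J*n) - J) = -6 + (-8 - J - n - 3*J*n) = -14 - J - n - 3*J*n)
(H(B(-3, 6), 2²) + 329)*196 = ((-14 - 1*6 - 1*2² - 3*6*2²) + 329)*196 = ((-14 - 6 - 1*4 - 3*6*4) + 329)*196 = ((-14 - 6 - 4 - 72) + 329)*196 = (-96 + 329)*196 = 233*196 = 45668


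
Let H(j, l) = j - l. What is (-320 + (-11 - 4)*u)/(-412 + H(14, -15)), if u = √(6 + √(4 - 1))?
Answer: 320/383 + 15*√(6 + √3)/383 ≈ 0.94441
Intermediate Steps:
u = √(6 + √3) ≈ 2.7807
(-320 + (-11 - 4)*u)/(-412 + H(14, -15)) = (-320 + (-11 - 4)*√(6 + √3))/(-412 + (14 - 1*(-15))) = (-320 - 15*√(6 + √3))/(-412 + (14 + 15)) = (-320 - 15*√(6 + √3))/(-412 + 29) = (-320 - 15*√(6 + √3))/(-383) = (-320 - 15*√(6 + √3))*(-1/383) = 320/383 + 15*√(6 + √3)/383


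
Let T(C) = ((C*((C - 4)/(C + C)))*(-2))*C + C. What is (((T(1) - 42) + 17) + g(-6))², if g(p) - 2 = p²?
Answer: 289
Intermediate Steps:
g(p) = 2 + p²
T(C) = C + C*(4 - C) (T(C) = ((C*((-4 + C)/((2*C))))*(-2))*C + C = ((C*((-4 + C)*(1/(2*C))))*(-2))*C + C = ((C*((-4 + C)/(2*C)))*(-2))*C + C = ((-2 + C/2)*(-2))*C + C = (4 - C)*C + C = C*(4 - C) + C = C + C*(4 - C))
(((T(1) - 42) + 17) + g(-6))² = (((1*(5 - 1*1) - 42) + 17) + (2 + (-6)²))² = (((1*(5 - 1) - 42) + 17) + (2 + 36))² = (((1*4 - 42) + 17) + 38)² = (((4 - 42) + 17) + 38)² = ((-38 + 17) + 38)² = (-21 + 38)² = 17² = 289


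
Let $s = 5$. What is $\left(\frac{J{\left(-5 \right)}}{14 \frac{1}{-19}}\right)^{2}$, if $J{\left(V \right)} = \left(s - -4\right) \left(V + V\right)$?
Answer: $\frac{731025}{49} \approx 14919.0$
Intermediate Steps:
$J{\left(V \right)} = 18 V$ ($J{\left(V \right)} = \left(5 - -4\right) \left(V + V\right) = \left(5 + 4\right) 2 V = 9 \cdot 2 V = 18 V$)
$\left(\frac{J{\left(-5 \right)}}{14 \frac{1}{-19}}\right)^{2} = \left(\frac{18 \left(-5\right)}{14 \frac{1}{-19}}\right)^{2} = \left(- \frac{90}{14 \left(- \frac{1}{19}\right)}\right)^{2} = \left(- \frac{90}{- \frac{14}{19}}\right)^{2} = \left(\left(-90\right) \left(- \frac{19}{14}\right)\right)^{2} = \left(\frac{855}{7}\right)^{2} = \frac{731025}{49}$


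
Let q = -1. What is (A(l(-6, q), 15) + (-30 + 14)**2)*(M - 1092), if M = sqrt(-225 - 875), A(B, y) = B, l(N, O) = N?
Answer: -273000 + 2500*I*sqrt(11) ≈ -2.73e+5 + 8291.6*I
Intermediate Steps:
M = 10*I*sqrt(11) (M = sqrt(-1100) = 10*I*sqrt(11) ≈ 33.166*I)
(A(l(-6, q), 15) + (-30 + 14)**2)*(M - 1092) = (-6 + (-30 + 14)**2)*(10*I*sqrt(11) - 1092) = (-6 + (-16)**2)*(-1092 + 10*I*sqrt(11)) = (-6 + 256)*(-1092 + 10*I*sqrt(11)) = 250*(-1092 + 10*I*sqrt(11)) = -273000 + 2500*I*sqrt(11)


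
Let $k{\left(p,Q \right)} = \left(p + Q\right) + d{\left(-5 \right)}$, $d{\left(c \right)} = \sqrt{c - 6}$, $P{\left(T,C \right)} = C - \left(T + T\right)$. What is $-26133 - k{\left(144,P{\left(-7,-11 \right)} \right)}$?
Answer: $-26280 - i \sqrt{11} \approx -26280.0 - 3.3166 i$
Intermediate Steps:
$P{\left(T,C \right)} = C - 2 T$
$d{\left(c \right)} = \sqrt{-6 + c}$
$k{\left(p,Q \right)} = Q + p + i \sqrt{11}$ ($k{\left(p,Q \right)} = \left(p + Q\right) + \sqrt{-6 - 5} = \left(Q + p\right) + \sqrt{-11} = \left(Q + p\right) + i \sqrt{11} = Q + p + i \sqrt{11}$)
$-26133 - k{\left(144,P{\left(-7,-11 \right)} \right)} = -26133 - \left(\left(-11 - -14\right) + 144 + i \sqrt{11}\right) = -26133 - \left(\left(-11 + 14\right) + 144 + i \sqrt{11}\right) = -26133 - \left(3 + 144 + i \sqrt{11}\right) = -26133 - \left(147 + i \sqrt{11}\right) = -26280 - i \sqrt{11}$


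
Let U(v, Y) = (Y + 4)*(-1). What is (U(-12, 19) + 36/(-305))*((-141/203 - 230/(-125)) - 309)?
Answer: 11016214462/1547875 ≈ 7117.0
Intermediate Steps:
U(v, Y) = -4 - Y (U(v, Y) = (4 + Y)*(-1) = -4 - Y)
(U(-12, 19) + 36/(-305))*((-141/203 - 230/(-125)) - 309) = ((-4 - 1*19) + 36/(-305))*((-141/203 - 230/(-125)) - 309) = ((-4 - 19) + 36*(-1/305))*((-141*1/203 - 230*(-1/125)) - 309) = (-23 - 36/305)*((-141/203 + 46/25) - 309) = -7051*(5813/5075 - 309)/305 = -7051/305*(-1562362/5075) = 11016214462/1547875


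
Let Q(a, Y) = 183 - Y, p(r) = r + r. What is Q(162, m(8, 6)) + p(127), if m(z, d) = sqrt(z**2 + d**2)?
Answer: 427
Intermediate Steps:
m(z, d) = sqrt(d**2 + z**2)
p(r) = 2*r
Q(162, m(8, 6)) + p(127) = (183 - sqrt(6**2 + 8**2)) + 2*127 = (183 - sqrt(36 + 64)) + 254 = (183 - sqrt(100)) + 254 = (183 - 1*10) + 254 = (183 - 10) + 254 = 173 + 254 = 427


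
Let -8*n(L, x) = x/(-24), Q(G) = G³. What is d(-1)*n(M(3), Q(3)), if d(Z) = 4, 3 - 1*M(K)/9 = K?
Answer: 9/16 ≈ 0.56250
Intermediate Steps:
M(K) = 27 - 9*K
n(L, x) = x/192 (n(L, x) = -x/(8*(-24)) = -x*(-1)/(8*24) = -(-1)*x/192 = x/192)
d(-1)*n(M(3), Q(3)) = 4*((1/192)*3³) = 4*((1/192)*27) = 4*(9/64) = 9/16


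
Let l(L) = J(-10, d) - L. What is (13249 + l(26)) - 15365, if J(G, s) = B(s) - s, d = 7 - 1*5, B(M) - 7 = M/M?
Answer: -2136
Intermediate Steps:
B(M) = 8 (B(M) = 7 + M/M = 7 + 1 = 8)
d = 2 (d = 7 - 5 = 2)
J(G, s) = 8 - s
l(L) = 6 - L (l(L) = (8 - 1*2) - L = (8 - 2) - L = 6 - L)
(13249 + l(26)) - 15365 = (13249 + (6 - 1*26)) - 15365 = (13249 + (6 - 26)) - 15365 = (13249 - 20) - 15365 = 13229 - 15365 = -2136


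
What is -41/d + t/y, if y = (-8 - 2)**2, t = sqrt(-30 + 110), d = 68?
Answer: -41/68 + sqrt(5)/25 ≈ -0.51350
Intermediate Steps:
t = 4*sqrt(5) (t = sqrt(80) = 4*sqrt(5) ≈ 8.9443)
y = 100 (y = (-10)**2 = 100)
-41/d + t/y = -41/68 + (4*sqrt(5))/100 = -41*1/68 + (4*sqrt(5))*(1/100) = -41/68 + sqrt(5)/25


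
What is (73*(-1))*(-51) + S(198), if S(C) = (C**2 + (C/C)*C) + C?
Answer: 43323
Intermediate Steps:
S(C) = C**2 + 2*C (S(C) = (C**2 + 1*C) + C = (C**2 + C) + C = (C + C**2) + C = C**2 + 2*C)
(73*(-1))*(-51) + S(198) = (73*(-1))*(-51) + 198*(2 + 198) = -73*(-51) + 198*200 = 3723 + 39600 = 43323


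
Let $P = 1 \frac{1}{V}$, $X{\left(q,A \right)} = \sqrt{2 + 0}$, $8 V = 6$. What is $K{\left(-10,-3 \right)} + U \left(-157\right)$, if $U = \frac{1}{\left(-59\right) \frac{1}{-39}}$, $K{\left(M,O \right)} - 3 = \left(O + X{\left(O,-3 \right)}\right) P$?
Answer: $- \frac{6182}{59} + \frac{4 \sqrt{2}}{3} \approx -102.89$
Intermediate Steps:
$V = \frac{3}{4}$ ($V = \frac{1}{8} \cdot 6 = \frac{3}{4} \approx 0.75$)
$X{\left(q,A \right)} = \sqrt{2}$
$P = \frac{4}{3}$ ($P = 1 \frac{1}{\frac{3}{4}} = 1 \cdot \frac{4}{3} = \frac{4}{3} \approx 1.3333$)
$K{\left(M,O \right)} = 3 + \frac{4 O}{3} + \frac{4 \sqrt{2}}{3}$ ($K{\left(M,O \right)} = 3 + \left(O + \sqrt{2}\right) \frac{4}{3} = 3 + \left(\frac{4 O}{3} + \frac{4 \sqrt{2}}{3}\right) = 3 + \frac{4 O}{3} + \frac{4 \sqrt{2}}{3}$)
$U = \frac{39}{59}$ ($U = \frac{1}{\left(-59\right) \left(- \frac{1}{39}\right)} = \frac{1}{\frac{59}{39}} = \frac{39}{59} \approx 0.66102$)
$K{\left(-10,-3 \right)} + U \left(-157\right) = \left(3 + \frac{4}{3} \left(-3\right) + \frac{4 \sqrt{2}}{3}\right) + \frac{39}{59} \left(-157\right) = \left(3 - 4 + \frac{4 \sqrt{2}}{3}\right) - \frac{6123}{59} = \left(-1 + \frac{4 \sqrt{2}}{3}\right) - \frac{6123}{59} = - \frac{6182}{59} + \frac{4 \sqrt{2}}{3}$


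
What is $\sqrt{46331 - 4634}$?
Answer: $3 \sqrt{4633} \approx 204.2$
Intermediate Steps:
$\sqrt{46331 - 4634} = \sqrt{41697} = 3 \sqrt{4633}$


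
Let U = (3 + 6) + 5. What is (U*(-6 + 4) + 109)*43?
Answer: 3483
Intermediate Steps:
U = 14 (U = 9 + 5 = 14)
(U*(-6 + 4) + 109)*43 = (14*(-6 + 4) + 109)*43 = (14*(-2) + 109)*43 = (-28 + 109)*43 = 81*43 = 3483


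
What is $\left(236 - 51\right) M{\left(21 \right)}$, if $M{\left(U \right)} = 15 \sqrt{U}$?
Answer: $2775 \sqrt{21} \approx 12717.0$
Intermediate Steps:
$\left(236 - 51\right) M{\left(21 \right)} = \left(236 - 51\right) 15 \sqrt{21} = 185 \cdot 15 \sqrt{21} = 2775 \sqrt{21}$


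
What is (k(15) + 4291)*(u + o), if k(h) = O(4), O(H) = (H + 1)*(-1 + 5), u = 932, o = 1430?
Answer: 10182582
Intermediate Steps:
O(H) = 4 + 4*H (O(H) = (1 + H)*4 = 4 + 4*H)
k(h) = 20 (k(h) = 4 + 4*4 = 4 + 16 = 20)
(k(15) + 4291)*(u + o) = (20 + 4291)*(932 + 1430) = 4311*2362 = 10182582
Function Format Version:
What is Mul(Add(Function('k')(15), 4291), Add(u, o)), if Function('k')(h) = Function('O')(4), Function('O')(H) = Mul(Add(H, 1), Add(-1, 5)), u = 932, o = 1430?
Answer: 10182582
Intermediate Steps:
Function('O')(H) = Add(4, Mul(4, H)) (Function('O')(H) = Mul(Add(1, H), 4) = Add(4, Mul(4, H)))
Function('k')(h) = 20 (Function('k')(h) = Add(4, Mul(4, 4)) = Add(4, 16) = 20)
Mul(Add(Function('k')(15), 4291), Add(u, o)) = Mul(Add(20, 4291), Add(932, 1430)) = Mul(4311, 2362) = 10182582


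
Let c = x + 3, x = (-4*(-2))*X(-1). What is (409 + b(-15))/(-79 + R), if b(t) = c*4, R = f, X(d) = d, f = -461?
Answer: -389/540 ≈ -0.72037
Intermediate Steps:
R = -461
x = -8 (x = -4*(-2)*(-1) = 8*(-1) = -8)
c = -5 (c = -8 + 3 = -5)
b(t) = -20 (b(t) = -5*4 = -20)
(409 + b(-15))/(-79 + R) = (409 - 20)/(-79 - 461) = 389/(-540) = 389*(-1/540) = -389/540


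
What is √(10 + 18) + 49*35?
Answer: 1715 + 2*√7 ≈ 1720.3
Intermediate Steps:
√(10 + 18) + 49*35 = √28 + 1715 = 2*√7 + 1715 = 1715 + 2*√7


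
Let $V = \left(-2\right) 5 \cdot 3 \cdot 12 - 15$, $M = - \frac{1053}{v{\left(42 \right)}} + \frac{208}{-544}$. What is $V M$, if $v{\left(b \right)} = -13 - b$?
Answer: $- \frac{2631525}{374} \approx -7036.2$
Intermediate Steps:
$M = \frac{35087}{1870}$ ($M = - \frac{1053}{-13 - 42} + \frac{208}{-544} = - \frac{1053}{-13 - 42} + 208 \left(- \frac{1}{544}\right) = - \frac{1053}{-55} - \frac{13}{34} = \left(-1053\right) \left(- \frac{1}{55}\right) - \frac{13}{34} = \frac{1053}{55} - \frac{13}{34} = \frac{35087}{1870} \approx 18.763$)
$V = -375$ ($V = \left(-10\right) 3 \cdot 12 - 15 = \left(-30\right) 12 - 15 = -360 - 15 = -375$)
$V M = \left(-375\right) \frac{35087}{1870} = - \frac{2631525}{374}$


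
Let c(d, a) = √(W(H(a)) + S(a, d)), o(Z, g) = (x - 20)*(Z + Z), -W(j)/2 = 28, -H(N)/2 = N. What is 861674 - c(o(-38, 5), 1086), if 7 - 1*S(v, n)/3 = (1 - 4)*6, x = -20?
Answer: 861674 - √19 ≈ 8.6167e+5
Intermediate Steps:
H(N) = -2*N
W(j) = -56 (W(j) = -2*28 = -56)
o(Z, g) = -80*Z (o(Z, g) = (-20 - 20)*(Z + Z) = -80*Z)
S(v, n) = 75 (S(v, n) = 21 - 3*(1 - 4)*6 = 21 - (-9)*6 = 21 - 3*(-18) = 21 + 54 = 75)
c(d, a) = √19 (c(d, a) = √(-56 + 75) = √19)
861674 - c(o(-38, 5), 1086) = 861674 - √19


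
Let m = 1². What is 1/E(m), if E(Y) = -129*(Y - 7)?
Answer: 1/774 ≈ 0.0012920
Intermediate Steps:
m = 1
E(Y) = 903 - 129*Y (E(Y) = -129*(-7 + Y) = 903 - 129*Y)
1/E(m) = 1/(903 - 129*1) = 1/(903 - 129) = 1/774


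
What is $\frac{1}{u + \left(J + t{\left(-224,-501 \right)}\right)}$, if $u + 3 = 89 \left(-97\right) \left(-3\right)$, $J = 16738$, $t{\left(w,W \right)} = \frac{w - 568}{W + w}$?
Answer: $\frac{725}{30910442} \approx 2.3455 \cdot 10^{-5}$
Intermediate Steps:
$t{\left(w,W \right)} = \frac{-568 + w}{W + w}$
$u = 25896$ ($u = -3 + 89 \left(-97\right) \left(-3\right) = -3 - -25899 = -3 + 25899 = 25896$)
$\frac{1}{u + \left(J + t{\left(-224,-501 \right)}\right)} = \frac{1}{25896 + \left(16738 + \frac{-568 - 224}{-501 - 224}\right)} = \frac{1}{25896 + \left(16738 + \frac{1}{-725} \left(-792\right)\right)} = \frac{1}{25896 + \left(16738 - - \frac{792}{725}\right)} = \frac{1}{25896 + \left(16738 + \frac{792}{725}\right)} = \frac{1}{25896 + \frac{12135842}{725}} = \frac{1}{\frac{30910442}{725}} = \frac{725}{30910442}$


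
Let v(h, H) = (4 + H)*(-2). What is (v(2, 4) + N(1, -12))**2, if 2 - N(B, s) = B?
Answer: 225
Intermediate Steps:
N(B, s) = 2 - B
v(h, H) = -8 - 2*H
(v(2, 4) + N(1, -12))**2 = ((-8 - 2*4) + (2 - 1*1))**2 = ((-8 - 8) + (2 - 1))**2 = (-16 + 1)**2 = (-15)**2 = 225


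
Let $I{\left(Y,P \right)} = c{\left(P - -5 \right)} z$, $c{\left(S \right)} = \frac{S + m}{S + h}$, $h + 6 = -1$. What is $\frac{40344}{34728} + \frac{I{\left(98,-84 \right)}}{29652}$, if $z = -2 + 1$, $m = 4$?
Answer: $\frac{1428854169}{1229984728} \approx 1.1617$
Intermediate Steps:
$h = -7$ ($h = -6 - 1 = -7$)
$c{\left(S \right)} = \frac{4 + S}{-7 + S}$ ($c{\left(S \right)} = \frac{S + 4}{S - 7} = \frac{4 + S}{-7 + S}$)
$z = -1$
$I{\left(Y,P \right)} = - \frac{9 + P}{-2 + P}$ ($I{\left(Y,P \right)} = \frac{4 + \left(P - -5\right)}{-7 + \left(P - -5\right)} \left(-1\right) = \frac{4 + \left(P + 5\right)}{-7 + \left(P + 5\right)} \left(-1\right) = \frac{4 + \left(5 + P\right)}{-7 + \left(5 + P\right)} \left(-1\right) = \frac{9 + P}{-2 + P} \left(-1\right) = - \frac{9 + P}{-2 + P}$)
$\frac{40344}{34728} + \frac{I{\left(98,-84 \right)}}{29652} = \frac{40344}{34728} + \frac{\frac{1}{-2 - 84} \left(-9 - -84\right)}{29652} = 40344 \cdot \frac{1}{34728} + \frac{-9 + 84}{-86} \cdot \frac{1}{29652} = \frac{1681}{1447} + \left(- \frac{1}{86}\right) 75 \cdot \frac{1}{29652} = \frac{1681}{1447} - \frac{25}{850024} = \frac{1428854169}{1229984728}$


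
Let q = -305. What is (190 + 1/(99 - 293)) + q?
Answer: -22311/194 ≈ -115.01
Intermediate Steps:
(190 + 1/(99 - 293)) + q = (190 + 1/(99 - 293)) - 305 = (190 + 1/(-194)) - 305 = (190 - 1/194) - 305 = 36859/194 - 305 = -22311/194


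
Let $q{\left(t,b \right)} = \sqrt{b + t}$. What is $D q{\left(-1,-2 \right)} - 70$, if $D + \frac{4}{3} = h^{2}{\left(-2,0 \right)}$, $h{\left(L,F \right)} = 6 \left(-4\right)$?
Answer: $-70 + \frac{1724 i \sqrt{3}}{3} \approx -70.0 + 995.35 i$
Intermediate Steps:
$h{\left(L,F \right)} = -24$
$D = \frac{1724}{3}$ ($D = - \frac{4}{3} + \left(-24\right)^{2} = - \frac{4}{3} + 576 = \frac{1724}{3} \approx 574.67$)
$D q{\left(-1,-2 \right)} - 70 = \frac{1724 \sqrt{-2 - 1}}{3} - 70 = \frac{1724 \sqrt{-3}}{3} - 70 = \frac{1724 i \sqrt{3}}{3} - 70 = -70 + \frac{1724 i \sqrt{3}}{3}$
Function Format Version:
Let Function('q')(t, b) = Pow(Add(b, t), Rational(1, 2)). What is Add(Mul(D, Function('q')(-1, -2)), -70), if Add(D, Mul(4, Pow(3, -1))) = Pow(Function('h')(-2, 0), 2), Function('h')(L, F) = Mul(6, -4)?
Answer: Add(-70, Mul(Rational(1724, 3), I, Pow(3, Rational(1, 2)))) ≈ Add(-70.000, Mul(995.35, I))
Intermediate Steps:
Function('h')(L, F) = -24
D = Rational(1724, 3) (D = Add(Rational(-4, 3), Pow(-24, 2)) = Add(Rational(-4, 3), 576) = Rational(1724, 3) ≈ 574.67)
Add(Mul(D, Function('q')(-1, -2)), -70) = Add(Mul(Rational(1724, 3), Pow(Add(-2, -1), Rational(1, 2))), -70) = Add(Mul(Rational(1724, 3), Pow(-3, Rational(1, 2))), -70) = Add(Mul(Rational(1724, 3), Mul(I, Pow(3, Rational(1, 2)))), -70) = Add(Mul(Rational(1724, 3), I, Pow(3, Rational(1, 2))), -70) = Add(-70, Mul(Rational(1724, 3), I, Pow(3, Rational(1, 2))))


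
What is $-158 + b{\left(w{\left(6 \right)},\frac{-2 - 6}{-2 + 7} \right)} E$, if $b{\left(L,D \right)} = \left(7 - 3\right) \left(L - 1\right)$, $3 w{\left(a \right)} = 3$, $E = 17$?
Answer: $-158$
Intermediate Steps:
$w{\left(a \right)} = 1$ ($w{\left(a \right)} = \frac{1}{3} \cdot 3 = 1$)
$b{\left(L,D \right)} = -4 + 4 L$ ($b{\left(L,D \right)} = 4 \left(-1 + L\right) = -4 + 4 L$)
$-158 + b{\left(w{\left(6 \right)},\frac{-2 - 6}{-2 + 7} \right)} E = -158 + \left(-4 + 4 \cdot 1\right) 17 = -158 + \left(-4 + 4\right) 17 = -158 + 0 \cdot 17 = -158 + 0 = -158$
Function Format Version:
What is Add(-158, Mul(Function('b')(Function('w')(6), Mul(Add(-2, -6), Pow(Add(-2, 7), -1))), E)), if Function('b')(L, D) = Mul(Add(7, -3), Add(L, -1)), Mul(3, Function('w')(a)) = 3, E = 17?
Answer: -158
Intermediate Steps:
Function('w')(a) = 1 (Function('w')(a) = Mul(Rational(1, 3), 3) = 1)
Function('b')(L, D) = Add(-4, Mul(4, L)) (Function('b')(L, D) = Mul(4, Add(-1, L)) = Add(-4, Mul(4, L)))
Add(-158, Mul(Function('b')(Function('w')(6), Mul(Add(-2, -6), Pow(Add(-2, 7), -1))), E)) = Add(-158, Mul(Add(-4, Mul(4, 1)), 17)) = Add(-158, Mul(Add(-4, 4), 17)) = Add(-158, Mul(0, 17)) = Add(-158, 0) = -158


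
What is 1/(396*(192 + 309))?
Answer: 1/198396 ≈ 5.0404e-6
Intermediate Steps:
1/(396*(192 + 309)) = 1/(396*501) = 1/198396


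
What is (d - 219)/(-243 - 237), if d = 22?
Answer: 197/480 ≈ 0.41042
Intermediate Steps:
(d - 219)/(-243 - 237) = (22 - 219)/(-243 - 237) = -197/(-480) = -197*(-1/480) = 197/480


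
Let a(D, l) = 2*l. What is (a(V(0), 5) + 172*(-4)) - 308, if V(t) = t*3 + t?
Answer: -986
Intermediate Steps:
V(t) = 4*t (V(t) = 3*t + t = 4*t)
(a(V(0), 5) + 172*(-4)) - 308 = (2*5 + 172*(-4)) - 308 = (10 - 688) - 308 = -678 - 308 = -986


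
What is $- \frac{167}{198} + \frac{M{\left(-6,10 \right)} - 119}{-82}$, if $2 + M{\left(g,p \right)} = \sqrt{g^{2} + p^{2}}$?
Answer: $\frac{2566}{4059} - \frac{\sqrt{34}}{41} \approx 0.48996$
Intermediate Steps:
$M{\left(g,p \right)} = -2 + \sqrt{g^{2} + p^{2}}$
$- \frac{167}{198} + \frac{M{\left(-6,10 \right)} - 119}{-82} = - \frac{167}{198} + \frac{\left(-2 + \sqrt{\left(-6\right)^{2} + 10^{2}}\right) - 119}{-82} = \left(-167\right) \frac{1}{198} + \left(\left(-2 + \sqrt{36 + 100}\right) - 119\right) \left(- \frac{1}{82}\right) = - \frac{167}{198} + \left(\left(-2 + \sqrt{136}\right) - 119\right) \left(- \frac{1}{82}\right) = - \frac{167}{198} + \left(\left(-2 + 2 \sqrt{34}\right) - 119\right) \left(- \frac{1}{82}\right) = - \frac{167}{198} + \left(-121 + 2 \sqrt{34}\right) \left(- \frac{1}{82}\right) = - \frac{167}{198} + \left(\frac{121}{82} - \frac{\sqrt{34}}{41}\right) = \frac{2566}{4059} - \frac{\sqrt{34}}{41}$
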